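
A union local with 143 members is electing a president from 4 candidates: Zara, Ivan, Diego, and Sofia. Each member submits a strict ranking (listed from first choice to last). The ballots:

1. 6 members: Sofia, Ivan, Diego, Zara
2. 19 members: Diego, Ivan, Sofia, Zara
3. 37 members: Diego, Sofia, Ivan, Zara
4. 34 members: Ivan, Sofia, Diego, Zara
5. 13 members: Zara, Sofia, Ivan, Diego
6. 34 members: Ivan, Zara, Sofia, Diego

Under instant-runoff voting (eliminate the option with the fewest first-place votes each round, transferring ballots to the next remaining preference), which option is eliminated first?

Sofia

Round 1: Zara 13, Ivan 68, Diego 56, Sofia 6. Eliminate Sofia.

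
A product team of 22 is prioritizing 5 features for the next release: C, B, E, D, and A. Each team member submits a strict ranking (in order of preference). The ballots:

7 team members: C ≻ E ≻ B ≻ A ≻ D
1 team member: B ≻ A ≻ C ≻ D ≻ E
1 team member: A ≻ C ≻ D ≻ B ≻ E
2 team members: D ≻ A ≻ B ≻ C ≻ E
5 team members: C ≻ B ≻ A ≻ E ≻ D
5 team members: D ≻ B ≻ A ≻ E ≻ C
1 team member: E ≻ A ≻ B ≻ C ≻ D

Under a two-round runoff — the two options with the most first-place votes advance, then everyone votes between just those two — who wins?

Round 1 first-place votes: C 12, B 1, E 1, D 7, A 1.
C and D advance.
Runoff: C is preferred to D by 15 voters; D by 7.
C wins the runoff.

C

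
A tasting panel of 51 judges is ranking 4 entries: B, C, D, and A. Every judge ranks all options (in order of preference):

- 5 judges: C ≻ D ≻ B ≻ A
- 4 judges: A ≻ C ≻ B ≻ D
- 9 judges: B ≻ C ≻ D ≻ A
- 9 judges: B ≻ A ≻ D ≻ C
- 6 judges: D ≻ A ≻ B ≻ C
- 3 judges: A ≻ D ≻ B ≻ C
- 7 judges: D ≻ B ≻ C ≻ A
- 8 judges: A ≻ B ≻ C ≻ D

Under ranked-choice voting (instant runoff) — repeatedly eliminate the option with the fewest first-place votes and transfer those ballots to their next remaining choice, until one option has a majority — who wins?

B

Round 1: B 18, C 5, D 13, A 15. Eliminate C.
Round 2: B 18, D 18, A 15. Eliminate A.
Round 3: B 30, D 21. B has a majority.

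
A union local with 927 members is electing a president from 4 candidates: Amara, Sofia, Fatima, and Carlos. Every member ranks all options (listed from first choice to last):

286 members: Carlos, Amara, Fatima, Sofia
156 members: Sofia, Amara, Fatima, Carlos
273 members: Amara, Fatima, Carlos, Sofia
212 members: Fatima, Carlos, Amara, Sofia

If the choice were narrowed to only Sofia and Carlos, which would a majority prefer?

Carlos

Voters preferring Sofia to Carlos: 156; preferring Carlos to Sofia: 771.
Carlos wins the head-to-head.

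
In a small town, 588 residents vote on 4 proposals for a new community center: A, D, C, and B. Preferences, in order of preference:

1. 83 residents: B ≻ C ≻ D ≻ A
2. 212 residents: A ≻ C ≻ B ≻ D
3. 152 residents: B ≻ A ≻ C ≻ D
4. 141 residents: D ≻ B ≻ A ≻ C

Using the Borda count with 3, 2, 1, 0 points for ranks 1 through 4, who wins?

A: 83·0 + 212·3 + 152·2 + 141·1 = 1081
D: 83·1 + 212·0 + 152·0 + 141·3 = 506
C: 83·2 + 212·2 + 152·1 + 141·0 = 742
B: 83·3 + 212·1 + 152·3 + 141·2 = 1199
B has the highest Borda score (1199).

B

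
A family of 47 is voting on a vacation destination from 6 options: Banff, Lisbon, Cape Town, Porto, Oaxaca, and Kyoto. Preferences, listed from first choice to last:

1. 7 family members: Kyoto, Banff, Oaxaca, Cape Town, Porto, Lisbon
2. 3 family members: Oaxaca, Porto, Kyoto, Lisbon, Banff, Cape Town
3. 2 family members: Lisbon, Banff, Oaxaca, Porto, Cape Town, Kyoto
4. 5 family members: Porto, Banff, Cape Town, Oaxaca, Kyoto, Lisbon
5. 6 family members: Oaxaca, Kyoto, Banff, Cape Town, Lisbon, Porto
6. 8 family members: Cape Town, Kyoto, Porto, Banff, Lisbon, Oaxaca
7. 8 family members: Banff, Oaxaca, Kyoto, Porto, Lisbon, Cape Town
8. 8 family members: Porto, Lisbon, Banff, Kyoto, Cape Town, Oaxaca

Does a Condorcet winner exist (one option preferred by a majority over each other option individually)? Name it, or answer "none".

none

Checking pairwise contests:
Porto beats Banff 24–23.
Banff beats Lisbon 34–13.
Banff beats Cape Town 39–8.
Oaxaca beats Porto 26–21.
Banff beats Oaxaca 38–9.
Oaxaca beats Kyoto 24–23.
Every option loses at least one head-to-head, so there is no Condorcet winner.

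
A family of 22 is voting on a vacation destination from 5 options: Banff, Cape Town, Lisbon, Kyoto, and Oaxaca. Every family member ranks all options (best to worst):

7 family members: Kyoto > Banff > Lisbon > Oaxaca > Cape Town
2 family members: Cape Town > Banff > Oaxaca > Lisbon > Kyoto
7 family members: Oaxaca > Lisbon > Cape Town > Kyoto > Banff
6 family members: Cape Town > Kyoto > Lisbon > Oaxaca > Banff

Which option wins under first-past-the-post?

Cape Town

First-place votes: Banff 0, Cape Town 8, Lisbon 0, Kyoto 7, Oaxaca 7.
Cape Town has the most first-place votes.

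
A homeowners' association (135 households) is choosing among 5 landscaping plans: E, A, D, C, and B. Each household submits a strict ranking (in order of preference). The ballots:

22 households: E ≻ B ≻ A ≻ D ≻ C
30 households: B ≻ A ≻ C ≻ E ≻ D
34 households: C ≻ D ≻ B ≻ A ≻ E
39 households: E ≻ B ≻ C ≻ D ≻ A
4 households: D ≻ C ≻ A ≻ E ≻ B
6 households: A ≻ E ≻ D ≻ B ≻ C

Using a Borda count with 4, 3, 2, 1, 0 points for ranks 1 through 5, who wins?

E: 22·4 + 30·1 + 34·0 + 39·4 + 4·1 + 6·3 = 296
A: 22·2 + 30·3 + 34·1 + 39·0 + 4·2 + 6·4 = 200
D: 22·1 + 30·0 + 34·3 + 39·1 + 4·4 + 6·2 = 191
C: 22·0 + 30·2 + 34·4 + 39·2 + 4·3 + 6·0 = 286
B: 22·3 + 30·4 + 34·2 + 39·3 + 4·0 + 6·1 = 377
B has the highest Borda score (377).

B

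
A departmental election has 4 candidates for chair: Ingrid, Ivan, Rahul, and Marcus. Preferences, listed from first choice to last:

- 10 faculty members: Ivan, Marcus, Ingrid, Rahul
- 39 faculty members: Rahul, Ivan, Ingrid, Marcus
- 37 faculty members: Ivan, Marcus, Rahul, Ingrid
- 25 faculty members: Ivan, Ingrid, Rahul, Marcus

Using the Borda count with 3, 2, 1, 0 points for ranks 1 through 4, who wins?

Ivan

Ingrid: 10·1 + 39·1 + 37·0 + 25·2 = 99
Ivan: 10·3 + 39·2 + 37·3 + 25·3 = 294
Rahul: 10·0 + 39·3 + 37·1 + 25·1 = 179
Marcus: 10·2 + 39·0 + 37·2 + 25·0 = 94
Ivan has the highest Borda score (294).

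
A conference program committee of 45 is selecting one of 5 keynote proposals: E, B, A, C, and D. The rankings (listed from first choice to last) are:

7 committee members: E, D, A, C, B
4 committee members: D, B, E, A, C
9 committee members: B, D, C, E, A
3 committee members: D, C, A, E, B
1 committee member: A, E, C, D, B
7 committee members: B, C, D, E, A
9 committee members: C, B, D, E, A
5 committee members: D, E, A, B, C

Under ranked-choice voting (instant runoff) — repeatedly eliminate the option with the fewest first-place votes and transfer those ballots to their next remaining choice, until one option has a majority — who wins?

Round 1: E 7, B 16, A 1, C 9, D 12. Eliminate A.
Round 2: E 8, B 16, C 9, D 12. Eliminate E.
Round 3: B 16, C 10, D 19. Eliminate C.
Round 4: B 25, D 20. B has a majority.

B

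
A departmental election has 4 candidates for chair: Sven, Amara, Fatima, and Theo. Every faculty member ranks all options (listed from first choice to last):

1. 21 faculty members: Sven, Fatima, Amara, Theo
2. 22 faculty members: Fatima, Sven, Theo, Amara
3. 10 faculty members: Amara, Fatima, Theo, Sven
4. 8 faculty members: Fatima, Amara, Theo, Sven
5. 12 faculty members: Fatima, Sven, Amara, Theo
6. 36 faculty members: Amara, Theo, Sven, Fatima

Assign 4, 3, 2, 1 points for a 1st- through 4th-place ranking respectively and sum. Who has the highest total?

Sven: 21·4 + 22·3 + 10·1 + 8·1 + 12·3 + 36·2 = 276
Amara: 21·2 + 22·1 + 10·4 + 8·3 + 12·2 + 36·4 = 296
Fatima: 21·3 + 22·4 + 10·3 + 8·4 + 12·4 + 36·1 = 297
Theo: 21·1 + 22·2 + 10·2 + 8·2 + 12·1 + 36·3 = 221
Fatima has the highest Borda score (297).

Fatima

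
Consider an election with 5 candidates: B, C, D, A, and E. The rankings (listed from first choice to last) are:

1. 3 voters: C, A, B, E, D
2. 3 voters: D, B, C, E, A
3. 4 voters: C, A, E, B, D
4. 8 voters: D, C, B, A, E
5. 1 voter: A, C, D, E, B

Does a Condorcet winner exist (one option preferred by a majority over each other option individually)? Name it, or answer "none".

D vs B: 12–7 for D.
D vs C: 11–8 for D.
D vs A: 11–8 for D.
D vs E: 12–7 for D.
D beats every other option head-to-head.

D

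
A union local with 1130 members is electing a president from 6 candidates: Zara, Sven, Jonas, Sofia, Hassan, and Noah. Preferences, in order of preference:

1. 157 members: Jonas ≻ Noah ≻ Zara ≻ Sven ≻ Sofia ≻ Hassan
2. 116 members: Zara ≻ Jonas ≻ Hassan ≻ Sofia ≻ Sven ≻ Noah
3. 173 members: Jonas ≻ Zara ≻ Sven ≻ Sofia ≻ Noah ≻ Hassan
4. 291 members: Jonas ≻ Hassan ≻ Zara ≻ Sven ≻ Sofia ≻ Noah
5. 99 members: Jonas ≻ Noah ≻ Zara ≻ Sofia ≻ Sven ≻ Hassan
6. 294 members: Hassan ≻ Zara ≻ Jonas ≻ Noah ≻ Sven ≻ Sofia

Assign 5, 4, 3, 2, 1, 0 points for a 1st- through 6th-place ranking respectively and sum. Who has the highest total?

Jonas

Zara: 157·3 + 116·5 + 173·4 + 291·3 + 99·3 + 294·4 = 4089
Sven: 157·2 + 116·1 + 173·3 + 291·2 + 99·1 + 294·1 = 1924
Jonas: 157·5 + 116·4 + 173·5 + 291·5 + 99·5 + 294·3 = 4946
Sofia: 157·1 + 116·2 + 173·2 + 291·1 + 99·2 + 294·0 = 1224
Hassan: 157·0 + 116·3 + 173·0 + 291·4 + 99·0 + 294·5 = 2982
Noah: 157·4 + 116·0 + 173·1 + 291·0 + 99·4 + 294·2 = 1785
Jonas has the highest Borda score (4946).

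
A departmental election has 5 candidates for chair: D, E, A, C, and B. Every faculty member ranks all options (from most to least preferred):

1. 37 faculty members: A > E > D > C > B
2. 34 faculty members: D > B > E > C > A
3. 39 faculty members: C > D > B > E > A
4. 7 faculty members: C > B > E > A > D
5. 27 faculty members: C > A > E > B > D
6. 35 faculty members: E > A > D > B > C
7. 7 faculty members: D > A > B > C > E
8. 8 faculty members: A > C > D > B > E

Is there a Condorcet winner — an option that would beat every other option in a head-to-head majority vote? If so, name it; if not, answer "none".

E vs D: 106–88 for E.
E vs A: 115–79 for E.
E vs C: 106–88 for E.
E vs B: 99–95 for E.
E beats every other option head-to-head.

E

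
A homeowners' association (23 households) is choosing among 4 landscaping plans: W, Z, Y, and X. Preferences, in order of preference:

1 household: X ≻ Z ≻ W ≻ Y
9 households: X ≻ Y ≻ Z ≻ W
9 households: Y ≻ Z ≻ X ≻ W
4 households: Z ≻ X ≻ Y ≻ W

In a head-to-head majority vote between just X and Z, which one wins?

Voters preferring X to Z: 10; preferring Z to X: 13.
Z wins the head-to-head.

Z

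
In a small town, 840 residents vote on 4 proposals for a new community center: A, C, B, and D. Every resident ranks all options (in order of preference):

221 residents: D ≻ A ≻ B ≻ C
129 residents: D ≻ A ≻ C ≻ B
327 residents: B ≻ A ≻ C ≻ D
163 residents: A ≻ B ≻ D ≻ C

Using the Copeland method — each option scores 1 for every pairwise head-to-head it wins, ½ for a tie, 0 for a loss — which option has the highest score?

A

A: beats C, B, and D → score 3.
C: loses to A, B, and D → score 0.
B: beats C and D; loses to A → score 2.
D: beats C; loses to A and B → score 1.
A has the best pairwise record.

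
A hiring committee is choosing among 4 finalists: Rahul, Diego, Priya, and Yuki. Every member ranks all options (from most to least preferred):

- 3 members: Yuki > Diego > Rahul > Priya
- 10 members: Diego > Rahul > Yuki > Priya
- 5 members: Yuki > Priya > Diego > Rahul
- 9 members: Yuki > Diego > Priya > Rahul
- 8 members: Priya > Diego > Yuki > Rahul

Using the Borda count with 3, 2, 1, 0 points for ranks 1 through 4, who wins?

Diego

Rahul: 3·1 + 10·2 + 5·0 + 9·0 + 8·0 = 23
Diego: 3·2 + 10·3 + 5·1 + 9·2 + 8·2 = 75
Priya: 3·0 + 10·0 + 5·2 + 9·1 + 8·3 = 43
Yuki: 3·3 + 10·1 + 5·3 + 9·3 + 8·1 = 69
Diego has the highest Borda score (75).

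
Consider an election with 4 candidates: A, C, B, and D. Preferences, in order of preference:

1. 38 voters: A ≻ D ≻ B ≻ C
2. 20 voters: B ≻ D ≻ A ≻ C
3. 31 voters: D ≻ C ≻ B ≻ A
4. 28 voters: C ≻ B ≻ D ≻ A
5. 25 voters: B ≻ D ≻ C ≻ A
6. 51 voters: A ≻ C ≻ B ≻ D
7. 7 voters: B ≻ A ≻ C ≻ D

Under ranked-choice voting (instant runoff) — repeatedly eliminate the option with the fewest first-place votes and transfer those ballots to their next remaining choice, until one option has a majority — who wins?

B

Round 1: A 89, C 28, B 52, D 31. Eliminate C.
Round 2: A 89, B 80, D 31. Eliminate D.
Round 3: A 89, B 111. B has a majority.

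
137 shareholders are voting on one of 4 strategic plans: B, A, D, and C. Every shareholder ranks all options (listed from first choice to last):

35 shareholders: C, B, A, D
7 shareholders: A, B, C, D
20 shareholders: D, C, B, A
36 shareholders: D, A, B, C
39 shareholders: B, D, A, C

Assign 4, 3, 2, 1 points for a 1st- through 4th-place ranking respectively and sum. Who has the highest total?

B: 35·3 + 7·3 + 20·2 + 36·2 + 39·4 = 394
A: 35·2 + 7·4 + 20·1 + 36·3 + 39·2 = 304
D: 35·1 + 7·1 + 20·4 + 36·4 + 39·3 = 383
C: 35·4 + 7·2 + 20·3 + 36·1 + 39·1 = 289
B has the highest Borda score (394).

B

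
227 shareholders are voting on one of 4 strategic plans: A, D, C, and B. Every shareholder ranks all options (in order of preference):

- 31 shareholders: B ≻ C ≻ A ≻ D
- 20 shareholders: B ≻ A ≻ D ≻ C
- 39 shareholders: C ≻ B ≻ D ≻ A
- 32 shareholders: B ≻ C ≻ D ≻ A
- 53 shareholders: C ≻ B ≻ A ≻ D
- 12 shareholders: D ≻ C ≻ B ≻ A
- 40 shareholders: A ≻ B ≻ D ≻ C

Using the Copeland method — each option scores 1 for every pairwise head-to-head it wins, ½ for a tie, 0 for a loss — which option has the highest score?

B

A: beats D; loses to C and B → score 1.
D: loses to A, C, and B → score 0.
C: beats A and D; loses to B → score 2.
B: beats A, D, and C → score 3.
B has the best pairwise record.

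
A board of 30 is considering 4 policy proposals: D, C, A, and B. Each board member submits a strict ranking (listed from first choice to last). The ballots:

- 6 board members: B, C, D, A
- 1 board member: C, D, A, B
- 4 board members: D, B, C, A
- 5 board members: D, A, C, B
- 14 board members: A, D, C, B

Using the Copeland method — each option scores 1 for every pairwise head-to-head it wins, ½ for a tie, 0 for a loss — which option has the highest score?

D: beats C, A, and B → score 3.
C: beats B; loses to D and A → score 1.
A: beats C and B; loses to D → score 2.
B: loses to D, C, and A → score 0.
D has the best pairwise record.

D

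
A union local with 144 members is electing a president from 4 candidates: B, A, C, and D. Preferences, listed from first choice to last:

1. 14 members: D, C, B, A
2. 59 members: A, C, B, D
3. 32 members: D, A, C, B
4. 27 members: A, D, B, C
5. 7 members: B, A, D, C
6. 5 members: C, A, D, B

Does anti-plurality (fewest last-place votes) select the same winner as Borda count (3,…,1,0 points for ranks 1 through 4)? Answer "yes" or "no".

Anti-plurality — last-place votes: B 37, A 14, C 34, D 59. Winner: A.
Borda — scores: B 121, A 346, C 193, D 204. Winner: A.
The two methods agree.

yes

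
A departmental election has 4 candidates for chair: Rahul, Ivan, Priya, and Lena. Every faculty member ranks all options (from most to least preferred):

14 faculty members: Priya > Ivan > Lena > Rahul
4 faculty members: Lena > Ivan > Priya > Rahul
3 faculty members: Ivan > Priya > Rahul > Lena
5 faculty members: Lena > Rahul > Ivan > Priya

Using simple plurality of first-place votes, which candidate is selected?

Priya

First-place votes: Rahul 0, Ivan 3, Priya 14, Lena 9.
Priya has the most first-place votes.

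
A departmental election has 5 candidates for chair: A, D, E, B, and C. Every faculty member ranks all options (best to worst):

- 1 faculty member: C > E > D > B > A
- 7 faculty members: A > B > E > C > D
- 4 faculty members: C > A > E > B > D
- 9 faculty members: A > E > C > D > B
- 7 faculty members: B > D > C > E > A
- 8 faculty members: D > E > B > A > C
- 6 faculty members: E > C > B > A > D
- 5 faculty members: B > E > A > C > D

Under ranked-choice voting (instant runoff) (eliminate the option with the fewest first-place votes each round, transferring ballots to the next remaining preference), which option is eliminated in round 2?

E

Round 1: A 16, D 8, E 6, B 12, C 5. Eliminate C.
Round 2: A 20, D 8, E 7, B 12. Eliminate E.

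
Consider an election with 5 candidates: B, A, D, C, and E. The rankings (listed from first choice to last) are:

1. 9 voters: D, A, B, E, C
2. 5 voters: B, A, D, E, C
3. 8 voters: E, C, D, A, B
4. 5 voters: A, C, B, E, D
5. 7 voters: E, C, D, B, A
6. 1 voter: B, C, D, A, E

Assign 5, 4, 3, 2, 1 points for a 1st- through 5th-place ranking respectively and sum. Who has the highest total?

E

B: 9·3 + 5·5 + 8·1 + 5·3 + 7·2 + 1·5 = 94
A: 9·4 + 5·4 + 8·2 + 5·5 + 7·1 + 1·2 = 106
D: 9·5 + 5·3 + 8·3 + 5·1 + 7·3 + 1·3 = 113
C: 9·1 + 5·1 + 8·4 + 5·4 + 7·4 + 1·4 = 98
E: 9·2 + 5·2 + 8·5 + 5·2 + 7·5 + 1·1 = 114
E has the highest Borda score (114).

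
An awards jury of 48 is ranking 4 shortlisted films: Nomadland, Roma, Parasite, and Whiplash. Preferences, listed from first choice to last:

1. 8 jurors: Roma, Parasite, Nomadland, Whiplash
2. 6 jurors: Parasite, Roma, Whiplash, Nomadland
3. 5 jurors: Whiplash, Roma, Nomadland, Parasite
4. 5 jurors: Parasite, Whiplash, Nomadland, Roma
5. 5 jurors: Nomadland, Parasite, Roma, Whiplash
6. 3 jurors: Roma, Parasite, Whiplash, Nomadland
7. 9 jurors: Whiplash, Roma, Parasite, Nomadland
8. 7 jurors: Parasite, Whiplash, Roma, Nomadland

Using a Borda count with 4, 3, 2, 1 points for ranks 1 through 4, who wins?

Parasite

Nomadland: 8·2 + 6·1 + 5·2 + 5·2 + 5·4 + 3·1 + 9·1 + 7·1 = 81
Roma: 8·4 + 6·3 + 5·3 + 5·1 + 5·2 + 3·4 + 9·3 + 7·2 = 133
Parasite: 8·3 + 6·4 + 5·1 + 5·4 + 5·3 + 3·3 + 9·2 + 7·4 = 143
Whiplash: 8·1 + 6·2 + 5·4 + 5·3 + 5·1 + 3·2 + 9·4 + 7·3 = 123
Parasite has the highest Borda score (143).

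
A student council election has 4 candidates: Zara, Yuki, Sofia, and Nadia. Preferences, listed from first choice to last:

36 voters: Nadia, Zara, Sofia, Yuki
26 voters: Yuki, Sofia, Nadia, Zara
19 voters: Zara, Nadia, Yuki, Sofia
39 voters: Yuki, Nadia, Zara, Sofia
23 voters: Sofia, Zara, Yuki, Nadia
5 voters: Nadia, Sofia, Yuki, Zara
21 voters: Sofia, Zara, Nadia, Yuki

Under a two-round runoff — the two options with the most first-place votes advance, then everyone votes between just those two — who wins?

Sofia

Round 1 first-place votes: Zara 19, Yuki 65, Sofia 44, Nadia 41.
Yuki and Sofia advance.
Runoff: Yuki is preferred to Sofia by 84 voters; Sofia by 85.
Sofia wins the runoff.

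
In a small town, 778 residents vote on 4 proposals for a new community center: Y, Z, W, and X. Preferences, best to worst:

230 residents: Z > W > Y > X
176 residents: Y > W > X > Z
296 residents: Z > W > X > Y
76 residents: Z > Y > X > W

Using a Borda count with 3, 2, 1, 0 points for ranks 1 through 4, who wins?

Z

Y: 230·1 + 176·3 + 296·0 + 76·2 = 910
Z: 230·3 + 176·0 + 296·3 + 76·3 = 1806
W: 230·2 + 176·2 + 296·2 + 76·0 = 1404
X: 230·0 + 176·1 + 296·1 + 76·1 = 548
Z has the highest Borda score (1806).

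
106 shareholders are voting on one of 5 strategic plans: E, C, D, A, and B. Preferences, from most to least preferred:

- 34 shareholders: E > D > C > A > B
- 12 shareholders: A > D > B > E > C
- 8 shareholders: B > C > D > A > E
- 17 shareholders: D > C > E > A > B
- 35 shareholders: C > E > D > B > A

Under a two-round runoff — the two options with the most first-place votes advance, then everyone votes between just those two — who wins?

C

Round 1 first-place votes: E 34, C 35, D 17, A 12, B 8.
C and E advance.
Runoff: C is preferred to E by 60 voters; E by 46.
C wins the runoff.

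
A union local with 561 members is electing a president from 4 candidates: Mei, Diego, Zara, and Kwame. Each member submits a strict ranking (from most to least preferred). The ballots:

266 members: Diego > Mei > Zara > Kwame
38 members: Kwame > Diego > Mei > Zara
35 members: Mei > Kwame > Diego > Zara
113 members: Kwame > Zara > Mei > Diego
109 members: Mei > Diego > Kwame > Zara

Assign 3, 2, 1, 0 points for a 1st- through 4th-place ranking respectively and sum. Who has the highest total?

Diego

Mei: 266·2 + 38·1 + 35·3 + 113·1 + 109·3 = 1115
Diego: 266·3 + 38·2 + 35·1 + 113·0 + 109·2 = 1127
Zara: 266·1 + 38·0 + 35·0 + 113·2 + 109·0 = 492
Kwame: 266·0 + 38·3 + 35·2 + 113·3 + 109·1 = 632
Diego has the highest Borda score (1127).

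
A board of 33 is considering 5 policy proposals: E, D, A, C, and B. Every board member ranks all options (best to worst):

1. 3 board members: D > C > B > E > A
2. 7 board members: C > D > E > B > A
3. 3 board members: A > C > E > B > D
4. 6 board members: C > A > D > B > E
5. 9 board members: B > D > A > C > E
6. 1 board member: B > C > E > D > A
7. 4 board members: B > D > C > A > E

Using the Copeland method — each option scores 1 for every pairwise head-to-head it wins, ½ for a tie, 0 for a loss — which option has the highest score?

E: loses to D, A, C, and B → score 0.
D: beats E and A; loses to C and B → score 2.
A: beats E; loses to D, C, and B → score 1.
C: beats E, D, A, and B → score 4.
B: beats E, D, and A; loses to C → score 3.
C has the best pairwise record.

C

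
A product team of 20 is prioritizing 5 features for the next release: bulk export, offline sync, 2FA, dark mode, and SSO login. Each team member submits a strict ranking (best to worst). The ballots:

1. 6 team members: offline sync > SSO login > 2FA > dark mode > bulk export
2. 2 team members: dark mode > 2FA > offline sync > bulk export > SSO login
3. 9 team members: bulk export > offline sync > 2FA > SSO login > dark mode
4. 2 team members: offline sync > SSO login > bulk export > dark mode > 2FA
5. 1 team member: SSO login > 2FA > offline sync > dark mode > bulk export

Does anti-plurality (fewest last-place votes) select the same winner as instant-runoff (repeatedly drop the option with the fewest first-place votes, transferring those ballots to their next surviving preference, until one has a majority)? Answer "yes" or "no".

Anti-plurality — last-place votes: bulk export 7, offline sync 0, 2FA 2, dark mode 9, SSO login 2. Winner: offline sync.
Instant-runoff — R1 bulk export 9, offline sync 8, 2FA 0, dark mode 2, SSO login 1 (2FA out); R2 bulk export 9, offline sync 8, dark mode 2, SSO login 1 (SSO login out); R3 bulk export 9, offline sync 9, dark mode 2 (dark mode out); R4 bulk export 9, offline sync 11 (offline sync winner). Winner: offline sync.
The two methods agree.

yes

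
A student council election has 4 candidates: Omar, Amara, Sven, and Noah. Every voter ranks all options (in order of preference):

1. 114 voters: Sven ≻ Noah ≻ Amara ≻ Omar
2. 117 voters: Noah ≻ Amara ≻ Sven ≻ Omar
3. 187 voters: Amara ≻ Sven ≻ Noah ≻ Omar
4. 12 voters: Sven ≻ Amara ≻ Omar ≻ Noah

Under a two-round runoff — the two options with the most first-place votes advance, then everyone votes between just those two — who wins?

Amara

Round 1 first-place votes: Omar 0, Amara 187, Sven 126, Noah 117.
Amara and Sven advance.
Runoff: Amara is preferred to Sven by 304 voters; Sven by 126.
Amara wins the runoff.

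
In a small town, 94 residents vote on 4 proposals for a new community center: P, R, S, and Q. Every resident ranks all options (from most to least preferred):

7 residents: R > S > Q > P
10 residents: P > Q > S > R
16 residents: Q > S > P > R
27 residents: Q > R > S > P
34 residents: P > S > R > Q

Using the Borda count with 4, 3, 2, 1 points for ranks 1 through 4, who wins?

Q

P: 7·1 + 10·4 + 16·2 + 27·1 + 34·4 = 242
R: 7·4 + 10·1 + 16·1 + 27·3 + 34·2 = 203
S: 7·3 + 10·2 + 16·3 + 27·2 + 34·3 = 245
Q: 7·2 + 10·3 + 16·4 + 27·4 + 34·1 = 250
Q has the highest Borda score (250).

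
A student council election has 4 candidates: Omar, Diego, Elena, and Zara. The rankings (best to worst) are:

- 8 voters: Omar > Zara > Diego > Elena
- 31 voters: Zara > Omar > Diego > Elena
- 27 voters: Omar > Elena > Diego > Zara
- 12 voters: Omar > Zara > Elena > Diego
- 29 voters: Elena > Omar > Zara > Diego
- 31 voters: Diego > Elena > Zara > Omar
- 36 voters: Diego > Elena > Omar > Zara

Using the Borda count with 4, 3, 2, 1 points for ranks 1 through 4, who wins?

Omar

Omar: 8·4 + 31·3 + 27·4 + 12·4 + 29·3 + 31·1 + 36·2 = 471
Diego: 8·2 + 31·2 + 27·2 + 12·1 + 29·1 + 31·4 + 36·4 = 441
Elena: 8·1 + 31·1 + 27·3 + 12·2 + 29·4 + 31·3 + 36·3 = 461
Zara: 8·3 + 31·4 + 27·1 + 12·3 + 29·2 + 31·2 + 36·1 = 367
Omar has the highest Borda score (471).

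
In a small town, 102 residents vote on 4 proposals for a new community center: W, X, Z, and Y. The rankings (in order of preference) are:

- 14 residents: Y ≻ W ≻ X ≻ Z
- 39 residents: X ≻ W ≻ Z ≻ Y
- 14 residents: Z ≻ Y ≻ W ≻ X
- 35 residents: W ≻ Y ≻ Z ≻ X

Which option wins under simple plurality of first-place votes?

First-place votes: W 35, X 39, Z 14, Y 14.
X has the most first-place votes.

X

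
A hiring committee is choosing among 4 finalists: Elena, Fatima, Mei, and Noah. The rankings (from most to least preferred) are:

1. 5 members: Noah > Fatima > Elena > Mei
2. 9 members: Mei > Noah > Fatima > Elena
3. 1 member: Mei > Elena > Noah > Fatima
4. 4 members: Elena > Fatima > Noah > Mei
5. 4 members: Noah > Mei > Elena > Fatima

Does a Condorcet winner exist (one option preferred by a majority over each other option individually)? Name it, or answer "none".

Noah vs Elena: 18–5 for Noah.
Noah vs Fatima: 19–4 for Noah.
Noah vs Mei: 13–10 for Noah.
Noah beats every other option head-to-head.

Noah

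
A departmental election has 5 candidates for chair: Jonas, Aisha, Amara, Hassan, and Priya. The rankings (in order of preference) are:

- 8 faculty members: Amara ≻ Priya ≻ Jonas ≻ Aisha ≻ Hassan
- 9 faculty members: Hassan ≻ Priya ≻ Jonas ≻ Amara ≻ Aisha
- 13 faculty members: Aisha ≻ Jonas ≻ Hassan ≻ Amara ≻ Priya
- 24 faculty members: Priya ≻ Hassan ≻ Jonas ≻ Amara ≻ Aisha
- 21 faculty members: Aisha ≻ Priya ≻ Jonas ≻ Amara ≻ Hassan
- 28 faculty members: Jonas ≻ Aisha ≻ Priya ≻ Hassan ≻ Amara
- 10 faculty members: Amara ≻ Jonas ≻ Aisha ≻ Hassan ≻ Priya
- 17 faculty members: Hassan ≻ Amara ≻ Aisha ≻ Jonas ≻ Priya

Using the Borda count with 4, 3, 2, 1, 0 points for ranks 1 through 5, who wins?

Jonas

Jonas: 8·2 + 9·2 + 13·3 + 24·2 + 21·2 + 28·4 + 10·3 + 17·1 = 322
Aisha: 8·1 + 9·0 + 13·4 + 24·0 + 21·4 + 28·3 + 10·2 + 17·2 = 282
Amara: 8·4 + 9·1 + 13·1 + 24·1 + 21·1 + 28·0 + 10·4 + 17·3 = 190
Hassan: 8·0 + 9·4 + 13·2 + 24·3 + 21·0 + 28·1 + 10·1 + 17·4 = 240
Priya: 8·3 + 9·3 + 13·0 + 24·4 + 21·3 + 28·2 + 10·0 + 17·0 = 266
Jonas has the highest Borda score (322).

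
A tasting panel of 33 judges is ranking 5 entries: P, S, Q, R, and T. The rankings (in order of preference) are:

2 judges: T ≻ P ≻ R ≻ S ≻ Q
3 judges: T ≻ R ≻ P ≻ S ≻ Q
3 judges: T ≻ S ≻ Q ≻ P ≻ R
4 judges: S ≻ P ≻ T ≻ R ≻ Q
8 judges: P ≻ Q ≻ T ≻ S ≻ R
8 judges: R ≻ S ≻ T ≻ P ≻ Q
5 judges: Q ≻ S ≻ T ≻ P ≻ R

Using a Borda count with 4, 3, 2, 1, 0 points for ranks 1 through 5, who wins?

T

P: 2·3 + 3·2 + 3·1 + 4·3 + 8·4 + 8·1 + 5·1 = 72
S: 2·1 + 3·1 + 3·3 + 4·4 + 8·1 + 8·3 + 5·3 = 77
Q: 2·0 + 3·0 + 3·2 + 4·0 + 8·3 + 8·0 + 5·4 = 50
R: 2·2 + 3·3 + 3·0 + 4·1 + 8·0 + 8·4 + 5·0 = 49
T: 2·4 + 3·4 + 3·4 + 4·2 + 8·2 + 8·2 + 5·2 = 82
T has the highest Borda score (82).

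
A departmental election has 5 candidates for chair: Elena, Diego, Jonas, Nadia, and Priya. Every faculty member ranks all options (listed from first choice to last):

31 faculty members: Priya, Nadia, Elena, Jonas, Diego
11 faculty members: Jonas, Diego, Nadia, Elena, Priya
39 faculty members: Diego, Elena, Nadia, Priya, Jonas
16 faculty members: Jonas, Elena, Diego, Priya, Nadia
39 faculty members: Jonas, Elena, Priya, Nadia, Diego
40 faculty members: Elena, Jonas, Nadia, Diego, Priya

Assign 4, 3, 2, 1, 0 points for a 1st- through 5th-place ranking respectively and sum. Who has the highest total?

Elena

Elena: 31·2 + 11·1 + 39·3 + 16·3 + 39·3 + 40·4 = 515
Diego: 31·0 + 11·3 + 39·4 + 16·2 + 39·0 + 40·1 = 261
Jonas: 31·1 + 11·4 + 39·0 + 16·4 + 39·4 + 40·3 = 415
Nadia: 31·3 + 11·2 + 39·2 + 16·0 + 39·1 + 40·2 = 312
Priya: 31·4 + 11·0 + 39·1 + 16·1 + 39·2 + 40·0 = 257
Elena has the highest Borda score (515).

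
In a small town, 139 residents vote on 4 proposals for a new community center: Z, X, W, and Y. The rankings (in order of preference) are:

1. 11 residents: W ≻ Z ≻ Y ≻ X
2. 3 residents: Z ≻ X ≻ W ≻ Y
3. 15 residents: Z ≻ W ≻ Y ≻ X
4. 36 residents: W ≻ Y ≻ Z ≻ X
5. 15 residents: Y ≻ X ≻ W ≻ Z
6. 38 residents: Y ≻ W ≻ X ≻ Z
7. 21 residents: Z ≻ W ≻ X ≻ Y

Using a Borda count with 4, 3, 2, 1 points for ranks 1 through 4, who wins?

Z: 11·3 + 3·4 + 15·4 + 36·2 + 15·1 + 38·1 + 21·4 = 314
X: 11·1 + 3·3 + 15·1 + 36·1 + 15·3 + 38·2 + 21·2 = 234
W: 11·4 + 3·2 + 15·3 + 36·4 + 15·2 + 38·3 + 21·3 = 446
Y: 11·2 + 3·1 + 15·2 + 36·3 + 15·4 + 38·4 + 21·1 = 396
W has the highest Borda score (446).

W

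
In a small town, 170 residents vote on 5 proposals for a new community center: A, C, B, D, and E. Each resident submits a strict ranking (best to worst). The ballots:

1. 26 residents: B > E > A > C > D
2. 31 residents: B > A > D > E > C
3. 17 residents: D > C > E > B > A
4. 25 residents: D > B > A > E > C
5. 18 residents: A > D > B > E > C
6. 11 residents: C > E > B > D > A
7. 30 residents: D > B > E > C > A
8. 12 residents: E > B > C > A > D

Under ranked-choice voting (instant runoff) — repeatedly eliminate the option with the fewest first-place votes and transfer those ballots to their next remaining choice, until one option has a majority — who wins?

D

Round 1: A 18, C 11, B 57, D 72, E 12. Eliminate C.
Round 2: A 18, B 57, D 72, E 23. Eliminate A.
Round 3: B 57, D 90, E 23. D has a majority.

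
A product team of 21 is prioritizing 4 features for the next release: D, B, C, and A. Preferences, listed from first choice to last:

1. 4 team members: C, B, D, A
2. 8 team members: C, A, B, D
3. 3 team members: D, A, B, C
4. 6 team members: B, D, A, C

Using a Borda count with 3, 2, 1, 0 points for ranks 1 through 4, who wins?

B

D: 4·1 + 8·0 + 3·3 + 6·2 = 25
B: 4·2 + 8·1 + 3·1 + 6·3 = 37
C: 4·3 + 8·3 + 3·0 + 6·0 = 36
A: 4·0 + 8·2 + 3·2 + 6·1 = 28
B has the highest Borda score (37).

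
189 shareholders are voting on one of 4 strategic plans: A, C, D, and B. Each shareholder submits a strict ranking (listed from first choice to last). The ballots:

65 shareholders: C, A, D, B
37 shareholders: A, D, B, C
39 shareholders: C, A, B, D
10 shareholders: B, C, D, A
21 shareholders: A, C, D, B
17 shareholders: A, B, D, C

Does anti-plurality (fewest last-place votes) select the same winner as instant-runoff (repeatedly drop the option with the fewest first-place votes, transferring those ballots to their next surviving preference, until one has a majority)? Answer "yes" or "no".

no

Anti-plurality — last-place votes: A 10, C 54, D 39, B 86. Winner: A.
Instant-runoff — R1 A 75, C 104, D 0, B 10 (C winner). Winner: C.
The two methods disagree.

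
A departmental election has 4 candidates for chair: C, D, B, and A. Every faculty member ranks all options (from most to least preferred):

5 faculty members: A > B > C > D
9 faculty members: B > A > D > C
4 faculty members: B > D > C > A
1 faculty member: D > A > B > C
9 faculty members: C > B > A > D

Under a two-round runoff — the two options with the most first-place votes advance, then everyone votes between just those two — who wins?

B

Round 1 first-place votes: C 9, D 1, B 13, A 5.
B and C advance.
Runoff: B is preferred to C by 19 voters; C by 9.
B wins the runoff.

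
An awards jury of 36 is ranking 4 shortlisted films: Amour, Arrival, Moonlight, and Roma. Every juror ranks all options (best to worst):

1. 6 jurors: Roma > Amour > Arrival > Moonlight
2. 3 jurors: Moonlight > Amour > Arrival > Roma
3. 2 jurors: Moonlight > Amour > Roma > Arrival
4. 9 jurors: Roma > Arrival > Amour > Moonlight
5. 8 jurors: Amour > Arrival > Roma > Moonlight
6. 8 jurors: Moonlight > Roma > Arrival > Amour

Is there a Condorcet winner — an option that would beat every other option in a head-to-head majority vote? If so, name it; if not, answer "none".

Roma vs Amour: 23–13 for Roma.
Roma vs Arrival: 25–11 for Roma.
Roma vs Moonlight: 23–13 for Roma.
Roma beats every other option head-to-head.

Roma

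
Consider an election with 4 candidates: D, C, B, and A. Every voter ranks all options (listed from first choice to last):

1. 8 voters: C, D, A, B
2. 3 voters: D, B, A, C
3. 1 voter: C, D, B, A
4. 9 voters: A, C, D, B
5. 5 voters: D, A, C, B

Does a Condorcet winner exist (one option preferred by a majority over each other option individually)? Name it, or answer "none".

none

Checking pairwise contests:
C beats D 18–8.
A beats C 17–9.
D beats B 26–0.
D beats A 17–9.
Every option loses at least one head-to-head, so there is no Condorcet winner.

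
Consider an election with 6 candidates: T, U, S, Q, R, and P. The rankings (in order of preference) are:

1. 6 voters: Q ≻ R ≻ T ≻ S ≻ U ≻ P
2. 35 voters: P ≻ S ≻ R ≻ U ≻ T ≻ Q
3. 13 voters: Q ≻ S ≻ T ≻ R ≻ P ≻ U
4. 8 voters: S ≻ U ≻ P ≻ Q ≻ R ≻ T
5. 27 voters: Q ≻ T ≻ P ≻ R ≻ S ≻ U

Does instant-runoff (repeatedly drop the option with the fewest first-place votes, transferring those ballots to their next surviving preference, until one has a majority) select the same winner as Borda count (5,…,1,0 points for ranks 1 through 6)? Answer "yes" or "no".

no

Instant-runoff — R1 T 0, U 0, S 8, Q 46, R 0, P 35 (Q winner). Winner: Q.
Borda — scores: T 200, U 108, S 271, Q 246, R 217, P 293. Winner: P.
The two methods disagree.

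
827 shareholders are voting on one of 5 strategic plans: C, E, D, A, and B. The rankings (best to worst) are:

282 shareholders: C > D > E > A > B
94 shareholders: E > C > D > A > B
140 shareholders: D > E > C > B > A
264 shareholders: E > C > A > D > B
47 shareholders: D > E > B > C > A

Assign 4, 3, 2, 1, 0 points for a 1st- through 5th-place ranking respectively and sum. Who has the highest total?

E

C: 282·4 + 94·3 + 140·2 + 264·3 + 47·1 = 2529
E: 282·2 + 94·4 + 140·3 + 264·4 + 47·3 = 2557
D: 282·3 + 94·2 + 140·4 + 264·1 + 47·4 = 2046
A: 282·1 + 94·1 + 140·0 + 264·2 + 47·0 = 904
B: 282·0 + 94·0 + 140·1 + 264·0 + 47·2 = 234
E has the highest Borda score (2557).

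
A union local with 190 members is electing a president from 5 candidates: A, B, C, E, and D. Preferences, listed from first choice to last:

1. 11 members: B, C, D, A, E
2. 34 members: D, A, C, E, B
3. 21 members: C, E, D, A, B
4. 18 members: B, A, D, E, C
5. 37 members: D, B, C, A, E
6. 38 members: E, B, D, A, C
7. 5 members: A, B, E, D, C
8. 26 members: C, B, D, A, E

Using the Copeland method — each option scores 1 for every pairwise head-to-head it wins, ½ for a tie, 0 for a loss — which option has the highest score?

B

A: beats E; ties C; loses to B and D → score 1.5.
B: beats A, C, E, and D → score 4.
C: beats E; ties A; loses to B and D → score 1.5.
E: loses to A, B, C, and D → score 0.
D: beats A, C, and E; loses to B → score 3.
B has the best pairwise record.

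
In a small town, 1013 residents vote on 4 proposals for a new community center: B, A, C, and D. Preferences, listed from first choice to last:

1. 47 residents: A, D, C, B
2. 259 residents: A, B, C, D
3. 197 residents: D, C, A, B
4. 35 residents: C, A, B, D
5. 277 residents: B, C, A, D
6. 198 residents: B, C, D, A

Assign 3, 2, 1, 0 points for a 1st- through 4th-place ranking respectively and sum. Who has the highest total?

B

B: 47·0 + 259·2 + 197·0 + 35·1 + 277·3 + 198·3 = 1978
A: 47·3 + 259·3 + 197·1 + 35·2 + 277·1 + 198·0 = 1462
C: 47·1 + 259·1 + 197·2 + 35·3 + 277·2 + 198·2 = 1755
D: 47·2 + 259·0 + 197·3 + 35·0 + 277·0 + 198·1 = 883
B has the highest Borda score (1978).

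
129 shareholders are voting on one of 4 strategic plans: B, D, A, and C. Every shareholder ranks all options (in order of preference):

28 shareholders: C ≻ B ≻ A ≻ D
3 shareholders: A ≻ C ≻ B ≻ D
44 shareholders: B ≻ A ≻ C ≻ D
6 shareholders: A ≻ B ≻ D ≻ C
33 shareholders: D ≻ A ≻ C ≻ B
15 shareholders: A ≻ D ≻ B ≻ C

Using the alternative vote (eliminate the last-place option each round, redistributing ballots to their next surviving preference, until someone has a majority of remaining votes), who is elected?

B

Round 1: B 44, D 33, A 24, C 28. Eliminate A.
Round 2: B 50, D 48, C 31. Eliminate C.
Round 3: B 81, D 48. B has a majority.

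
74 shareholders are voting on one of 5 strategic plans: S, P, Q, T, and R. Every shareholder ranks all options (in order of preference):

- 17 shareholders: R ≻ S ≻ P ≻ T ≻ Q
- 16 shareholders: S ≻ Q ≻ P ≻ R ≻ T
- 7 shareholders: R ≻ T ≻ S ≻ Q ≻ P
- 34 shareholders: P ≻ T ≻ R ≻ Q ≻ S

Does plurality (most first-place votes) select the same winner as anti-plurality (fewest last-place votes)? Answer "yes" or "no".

no

Plurality — first-place votes: S 16, P 34, Q 0, T 0, R 24. Winner: P.
Anti-plurality — last-place votes: S 34, P 7, Q 17, T 16, R 0. Winner: R.
The two methods disagree.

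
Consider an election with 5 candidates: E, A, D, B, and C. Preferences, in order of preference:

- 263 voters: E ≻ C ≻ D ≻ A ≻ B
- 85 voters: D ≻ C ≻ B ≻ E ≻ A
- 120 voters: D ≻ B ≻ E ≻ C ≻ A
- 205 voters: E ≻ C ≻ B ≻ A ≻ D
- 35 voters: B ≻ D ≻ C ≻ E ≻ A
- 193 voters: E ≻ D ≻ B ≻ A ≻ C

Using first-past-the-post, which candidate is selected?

First-place votes: E 661, A 0, D 205, B 35, C 0.
E has the most first-place votes.

E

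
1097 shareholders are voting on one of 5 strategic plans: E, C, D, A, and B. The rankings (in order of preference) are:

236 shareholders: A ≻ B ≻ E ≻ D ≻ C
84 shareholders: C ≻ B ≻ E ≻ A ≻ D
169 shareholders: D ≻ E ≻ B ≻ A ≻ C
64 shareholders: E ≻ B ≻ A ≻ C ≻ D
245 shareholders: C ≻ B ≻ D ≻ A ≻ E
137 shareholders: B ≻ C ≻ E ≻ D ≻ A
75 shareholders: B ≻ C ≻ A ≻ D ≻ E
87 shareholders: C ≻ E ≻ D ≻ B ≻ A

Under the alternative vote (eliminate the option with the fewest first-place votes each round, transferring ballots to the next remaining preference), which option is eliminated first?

E

Round 1: E 64, C 416, D 169, A 236, B 212. Eliminate E.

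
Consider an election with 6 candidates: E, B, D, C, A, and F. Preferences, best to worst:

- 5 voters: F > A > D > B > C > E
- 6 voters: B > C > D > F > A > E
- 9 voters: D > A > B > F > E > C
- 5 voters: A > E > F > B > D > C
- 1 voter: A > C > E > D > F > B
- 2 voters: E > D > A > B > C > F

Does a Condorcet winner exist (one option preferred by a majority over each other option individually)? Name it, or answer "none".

D vs E: 20–8 for D.
D vs B: 17–11 for D.
D vs C: 21–7 for D.
D vs A: 17–11 for D.
D vs F: 18–10 for D.
D beats every other option head-to-head.

D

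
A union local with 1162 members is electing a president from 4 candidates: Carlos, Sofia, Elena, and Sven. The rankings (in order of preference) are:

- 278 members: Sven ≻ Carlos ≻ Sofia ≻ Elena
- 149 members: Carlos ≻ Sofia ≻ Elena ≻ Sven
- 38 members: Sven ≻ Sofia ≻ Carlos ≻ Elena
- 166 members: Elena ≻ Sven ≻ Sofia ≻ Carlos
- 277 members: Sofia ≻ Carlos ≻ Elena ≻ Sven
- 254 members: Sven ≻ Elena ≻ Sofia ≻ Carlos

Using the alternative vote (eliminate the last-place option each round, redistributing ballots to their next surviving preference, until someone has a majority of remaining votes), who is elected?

Round 1: Carlos 149, Sofia 277, Elena 166, Sven 570. Eliminate Carlos.
Round 2: Sofia 426, Elena 166, Sven 570. Eliminate Elena.
Round 3: Sofia 426, Sven 736. Sven has a majority.

Sven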